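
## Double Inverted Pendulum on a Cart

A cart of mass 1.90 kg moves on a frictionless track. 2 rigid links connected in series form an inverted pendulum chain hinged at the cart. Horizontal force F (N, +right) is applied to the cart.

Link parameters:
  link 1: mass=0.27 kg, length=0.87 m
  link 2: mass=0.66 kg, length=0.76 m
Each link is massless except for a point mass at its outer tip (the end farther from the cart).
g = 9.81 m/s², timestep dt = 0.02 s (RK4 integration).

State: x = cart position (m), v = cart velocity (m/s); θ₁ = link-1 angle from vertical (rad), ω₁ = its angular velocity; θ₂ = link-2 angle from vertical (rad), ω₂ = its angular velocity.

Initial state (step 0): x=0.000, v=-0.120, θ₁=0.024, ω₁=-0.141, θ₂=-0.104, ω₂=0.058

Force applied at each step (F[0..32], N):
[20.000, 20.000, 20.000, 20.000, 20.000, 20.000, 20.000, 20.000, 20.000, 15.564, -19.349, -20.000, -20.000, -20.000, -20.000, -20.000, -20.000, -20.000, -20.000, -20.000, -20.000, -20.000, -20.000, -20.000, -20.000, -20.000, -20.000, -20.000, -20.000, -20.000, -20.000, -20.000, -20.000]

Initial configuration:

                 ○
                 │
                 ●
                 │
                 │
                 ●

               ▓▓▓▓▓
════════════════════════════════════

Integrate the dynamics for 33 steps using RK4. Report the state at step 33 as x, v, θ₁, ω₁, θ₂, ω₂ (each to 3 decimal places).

Answer: x=0.127, v=-2.294, θ₁=-1.251, ω₁=-2.799, θ₂=0.377, ω₂=3.220

Derivation:
apply F[0]=+20.000 → step 1: x=-0.000, v=0.088, θ₁=0.020, ω₁=-0.308, θ₂=-0.104, ω₂=-0.051
apply F[1]=+20.000 → step 2: x=0.004, v=0.298, θ₁=0.012, ω₁=-0.481, θ₂=-0.106, ω₂=-0.155
apply F[2]=+20.000 → step 3: x=0.012, v=0.507, θ₁=0.000, ω₁=-0.662, θ₂=-0.110, ω₂=-0.251
apply F[3]=+20.000 → step 4: x=0.024, v=0.719, θ₁=-0.015, ω₁=-0.854, θ₂=-0.116, ω₂=-0.336
apply F[4]=+20.000 → step 5: x=0.040, v=0.931, θ₁=-0.034, ω₁=-1.058, θ₂=-0.123, ω₂=-0.410
apply F[5]=+20.000 → step 6: x=0.061, v=1.145, θ₁=-0.057, ω₁=-1.278, θ₂=-0.132, ω₂=-0.469
apply F[6]=+20.000 → step 7: x=0.086, v=1.361, θ₁=-0.085, ω₁=-1.515, θ₂=-0.142, ω₂=-0.512
apply F[7]=+20.000 → step 8: x=0.116, v=1.577, θ₁=-0.118, ω₁=-1.769, θ₂=-0.153, ω₂=-0.537
apply F[8]=+20.000 → step 9: x=0.149, v=1.794, θ₁=-0.156, ω₁=-2.041, θ₂=-0.164, ω₂=-0.547
apply F[9]=+15.564 → step 10: x=0.187, v=1.965, θ₁=-0.199, ω₁=-2.276, θ₂=-0.174, ω₂=-0.545
apply F[10]=-19.349 → step 11: x=0.224, v=1.777, θ₁=-0.243, ω₁=-2.131, θ₂=-0.185, ω₂=-0.517
apply F[11]=-20.000 → step 12: x=0.258, v=1.587, θ₁=-0.285, ω₁=-2.012, θ₂=-0.195, ω₂=-0.463
apply F[12]=-20.000 → step 13: x=0.288, v=1.401, θ₁=-0.324, ω₁=-1.925, θ₂=-0.203, ω₂=-0.383
apply F[13]=-20.000 → step 14: x=0.314, v=1.219, θ₁=-0.362, ω₁=-1.870, θ₂=-0.210, ω₂=-0.276
apply F[14]=-20.000 → step 15: x=0.337, v=1.041, θ₁=-0.399, ω₁=-1.845, θ₂=-0.214, ω₂=-0.142
apply F[15]=-20.000 → step 16: x=0.356, v=0.865, θ₁=-0.436, ω₁=-1.848, θ₂=-0.216, ω₂=0.016
apply F[16]=-20.000 → step 17: x=0.371, v=0.690, θ₁=-0.473, ω₁=-1.876, θ₂=-0.213, ω₂=0.198
apply F[17]=-20.000 → step 18: x=0.383, v=0.517, θ₁=-0.511, ω₁=-1.927, θ₂=-0.208, ω₂=0.400
apply F[18]=-20.000 → step 19: x=0.392, v=0.343, θ₁=-0.550, ω₁=-1.996, θ₂=-0.197, ω₂=0.618
apply F[19]=-20.000 → step 20: x=0.397, v=0.169, θ₁=-0.591, ω₁=-2.078, θ₂=-0.183, ω₂=0.847
apply F[20]=-20.000 → step 21: x=0.399, v=-0.008, θ₁=-0.633, ω₁=-2.167, θ₂=-0.163, ω₂=1.080
apply F[21]=-20.000 → step 22: x=0.397, v=-0.187, θ₁=-0.678, ω₁=-2.258, θ₂=-0.140, ω₂=1.311
apply F[22]=-20.000 → step 23: x=0.391, v=-0.368, θ₁=-0.724, ω₁=-2.347, θ₂=-0.111, ω₂=1.534
apply F[23]=-20.000 → step 24: x=0.382, v=-0.553, θ₁=-0.772, ω₁=-2.429, θ₂=-0.078, ω₂=1.747
apply F[24]=-20.000 → step 25: x=0.369, v=-0.741, θ₁=-0.821, ω₁=-2.503, θ₂=-0.041, ω₂=1.947
apply F[25]=-20.000 → step 26: x=0.352, v=-0.931, θ₁=-0.872, ω₁=-2.567, θ₂=-0.000, ω₂=2.133
apply F[26]=-20.000 → step 27: x=0.332, v=-1.123, θ₁=-0.923, ω₁=-2.623, θ₂=0.044, ω₂=2.308
apply F[27]=-20.000 → step 28: x=0.307, v=-1.316, θ₁=-0.976, ω₁=-2.669, θ₂=0.092, ω₂=2.471
apply F[28]=-20.000 → step 29: x=0.279, v=-1.511, θ₁=-1.030, ω₁=-2.709, θ₂=0.143, ω₂=2.626
apply F[29]=-20.000 → step 30: x=0.247, v=-1.707, θ₁=-1.085, ω₁=-2.741, θ₂=0.197, ω₂=2.776
apply F[30]=-20.000 → step 31: x=0.211, v=-1.903, θ₁=-1.140, ω₁=-2.766, θ₂=0.254, ω₂=2.923
apply F[31]=-20.000 → step 32: x=0.171, v=-2.098, θ₁=-1.195, ω₁=-2.786, θ₂=0.314, ω₂=3.070
apply F[32]=-20.000 → step 33: x=0.127, v=-2.294, θ₁=-1.251, ω₁=-2.799, θ₂=0.377, ω₂=3.220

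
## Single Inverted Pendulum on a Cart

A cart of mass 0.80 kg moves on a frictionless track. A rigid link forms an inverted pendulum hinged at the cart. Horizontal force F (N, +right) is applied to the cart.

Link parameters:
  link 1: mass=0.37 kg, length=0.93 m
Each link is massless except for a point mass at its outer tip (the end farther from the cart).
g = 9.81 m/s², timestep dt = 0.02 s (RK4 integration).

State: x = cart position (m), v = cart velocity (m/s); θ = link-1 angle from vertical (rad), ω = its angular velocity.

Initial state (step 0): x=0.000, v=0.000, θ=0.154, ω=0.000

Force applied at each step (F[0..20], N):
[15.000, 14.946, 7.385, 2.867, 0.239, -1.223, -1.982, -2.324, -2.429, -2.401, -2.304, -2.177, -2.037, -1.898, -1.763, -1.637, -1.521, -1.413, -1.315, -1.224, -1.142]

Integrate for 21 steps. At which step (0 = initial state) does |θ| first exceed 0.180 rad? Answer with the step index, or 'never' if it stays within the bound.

Answer: never

Derivation:
apply F[0]=+15.000 → step 1: x=0.004, v=0.358, θ=0.151, ω=-0.348
apply F[1]=+14.946 → step 2: x=0.014, v=0.715, θ=0.140, ω=-0.697
apply F[2]=+7.385 → step 3: x=0.030, v=0.887, θ=0.125, ω=-0.853
apply F[3]=+2.867 → step 4: x=0.049, v=0.949, θ=0.107, ω=-0.894
apply F[4]=+0.239 → step 5: x=0.068, v=0.946, θ=0.089, ω=-0.871
apply F[5]=-1.223 → step 6: x=0.086, v=0.909, θ=0.073, ω=-0.814
apply F[6]=-1.982 → step 7: x=0.104, v=0.854, θ=0.057, ω=-0.742
apply F[7]=-2.324 → step 8: x=0.120, v=0.792, θ=0.043, ω=-0.664
apply F[8]=-2.429 → step 9: x=0.135, v=0.728, θ=0.031, ω=-0.588
apply F[9]=-2.401 → step 10: x=0.149, v=0.666, θ=0.019, ω=-0.516
apply F[10]=-2.304 → step 11: x=0.162, v=0.607, θ=0.010, ω=-0.449
apply F[11]=-2.177 → step 12: x=0.174, v=0.552, θ=0.001, ω=-0.389
apply F[12]=-2.037 → step 13: x=0.184, v=0.501, θ=-0.006, ω=-0.335
apply F[13]=-1.898 → step 14: x=0.194, v=0.455, θ=-0.012, ω=-0.287
apply F[14]=-1.763 → step 15: x=0.202, v=0.412, θ=-0.017, ω=-0.244
apply F[15]=-1.637 → step 16: x=0.210, v=0.373, θ=-0.022, ω=-0.206
apply F[16]=-1.521 → step 17: x=0.217, v=0.337, θ=-0.026, ω=-0.172
apply F[17]=-1.413 → step 18: x=0.224, v=0.304, θ=-0.029, ω=-0.143
apply F[18]=-1.315 → step 19: x=0.230, v=0.274, θ=-0.031, ω=-0.117
apply F[19]=-1.224 → step 20: x=0.235, v=0.246, θ=-0.033, ω=-0.094
apply F[20]=-1.142 → step 21: x=0.239, v=0.221, θ=-0.035, ω=-0.074
max |θ| = 0.154 ≤ 0.180 over all 22 states.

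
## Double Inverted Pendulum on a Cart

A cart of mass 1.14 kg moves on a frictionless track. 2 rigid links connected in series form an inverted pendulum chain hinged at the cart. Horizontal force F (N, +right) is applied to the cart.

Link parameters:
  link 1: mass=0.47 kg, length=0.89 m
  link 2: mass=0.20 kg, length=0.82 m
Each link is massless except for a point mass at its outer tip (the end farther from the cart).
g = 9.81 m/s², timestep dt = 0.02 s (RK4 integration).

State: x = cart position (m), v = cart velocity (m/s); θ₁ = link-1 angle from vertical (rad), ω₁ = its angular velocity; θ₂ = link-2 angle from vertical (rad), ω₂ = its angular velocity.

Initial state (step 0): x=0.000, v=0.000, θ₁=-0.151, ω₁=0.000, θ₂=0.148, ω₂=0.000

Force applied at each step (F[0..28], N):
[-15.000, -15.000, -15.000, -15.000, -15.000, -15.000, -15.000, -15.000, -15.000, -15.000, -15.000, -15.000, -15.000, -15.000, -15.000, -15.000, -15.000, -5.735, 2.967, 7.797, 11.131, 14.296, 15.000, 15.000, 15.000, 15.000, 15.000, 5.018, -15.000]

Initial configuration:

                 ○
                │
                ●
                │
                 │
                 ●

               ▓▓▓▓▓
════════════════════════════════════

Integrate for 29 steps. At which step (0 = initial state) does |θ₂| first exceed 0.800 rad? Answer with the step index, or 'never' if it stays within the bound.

apply F[0]=-15.000 → step 1: x=-0.002, v=-0.244, θ₁=-0.149, ω₁=0.208, θ₂=0.149, ω₂=0.114
apply F[1]=-15.000 → step 2: x=-0.010, v=-0.488, θ₁=-0.143, ω₁=0.418, θ₂=0.153, ω₂=0.225
apply F[2]=-15.000 → step 3: x=-0.022, v=-0.734, θ₁=-0.132, ω₁=0.633, θ₂=0.158, ω₂=0.333
apply F[3]=-15.000 → step 4: x=-0.039, v=-0.982, θ₁=-0.117, ω₁=0.855, θ₂=0.166, ω₂=0.436
apply F[4]=-15.000 → step 5: x=-0.061, v=-1.232, θ₁=-0.098, ω₁=1.087, θ₂=0.175, ω₂=0.530
apply F[5]=-15.000 → step 6: x=-0.088, v=-1.486, θ₁=-0.074, ω₁=1.330, θ₂=0.187, ω₂=0.615
apply F[6]=-15.000 → step 7: x=-0.121, v=-1.743, θ₁=-0.045, ω₁=1.586, θ₂=0.200, ω₂=0.687
apply F[7]=-15.000 → step 8: x=-0.158, v=-2.004, θ₁=-0.010, ω₁=1.858, θ₂=0.214, ω₂=0.746
apply F[8]=-15.000 → step 9: x=-0.201, v=-2.268, θ₁=0.030, ω₁=2.146, θ₂=0.230, ω₂=0.789
apply F[9]=-15.000 → step 10: x=-0.249, v=-2.534, θ₁=0.076, ω₁=2.448, θ₂=0.246, ω₂=0.816
apply F[10]=-15.000 → step 11: x=-0.302, v=-2.799, θ₁=0.128, ω₁=2.765, θ₂=0.262, ω₂=0.828
apply F[11]=-15.000 → step 12: x=-0.361, v=-3.062, θ₁=0.186, ω₁=3.091, θ₂=0.279, ω₂=0.828
apply F[12]=-15.000 → step 13: x=-0.425, v=-3.318, θ₁=0.252, ω₁=3.422, θ₂=0.295, ω₂=0.821
apply F[13]=-15.000 → step 14: x=-0.493, v=-3.562, θ₁=0.323, ω₁=3.748, θ₂=0.312, ω₂=0.819
apply F[14]=-15.000 → step 15: x=-0.567, v=-3.789, θ₁=0.401, ω₁=4.061, θ₂=0.328, ω₂=0.831
apply F[15]=-15.000 → step 16: x=-0.645, v=-3.995, θ₁=0.486, ω₁=4.352, θ₂=0.345, ω₂=0.874
apply F[16]=-15.000 → step 17: x=-0.727, v=-4.174, θ₁=0.575, ω₁=4.614, θ₂=0.363, ω₂=0.960
apply F[17]=-5.735 → step 18: x=-0.810, v=-4.193, θ₁=0.669, ω₁=4.731, θ₂=0.384, ω₂=1.062
apply F[18]=+2.967 → step 19: x=-0.893, v=-4.075, θ₁=0.763, ω₁=4.748, θ₂=0.406, ω₂=1.157
apply F[19]=+7.797 → step 20: x=-0.973, v=-3.884, θ₁=0.858, ω₁=4.737, θ₂=0.430, ω₂=1.240
apply F[20]=+11.131 → step 21: x=-1.048, v=-3.648, θ₁=0.953, ω₁=4.725, θ₂=0.455, ω₂=1.310
apply F[21]=+14.296 → step 22: x=-1.118, v=-3.368, θ₁=1.047, ω₁=4.724, θ₂=0.482, ω₂=1.361
apply F[22]=+15.000 → step 23: x=-1.183, v=-3.078, θ₁=1.142, ω₁=4.753, θ₂=0.510, ω₂=1.412
apply F[23]=+15.000 → step 24: x=-1.241, v=-2.783, θ₁=1.238, ω₁=4.813, θ₂=0.538, ω₂=1.474
apply F[24]=+15.000 → step 25: x=-1.294, v=-2.481, θ₁=1.335, ω₁=4.905, θ₂=0.569, ω₂=1.556
apply F[25]=+15.000 → step 26: x=-1.340, v=-2.168, θ₁=1.434, ω₁=5.025, θ₂=0.601, ω₂=1.662
apply F[26]=+15.000 → step 27: x=-1.381, v=-1.843, θ₁=1.536, ω₁=5.176, θ₂=0.635, ω₂=1.802
apply F[27]=+5.018 → step 28: x=-1.415, v=-1.623, θ₁=1.641, ω₁=5.333, θ₂=0.674, ω₂=2.116
apply F[28]=-15.000 → step 29: x=-1.448, v=-1.633, θ₁=1.749, ω₁=5.428, θ₂=0.723, ω₂=2.750
max |θ₂| = 0.723 ≤ 0.800 over all 30 states.

Answer: never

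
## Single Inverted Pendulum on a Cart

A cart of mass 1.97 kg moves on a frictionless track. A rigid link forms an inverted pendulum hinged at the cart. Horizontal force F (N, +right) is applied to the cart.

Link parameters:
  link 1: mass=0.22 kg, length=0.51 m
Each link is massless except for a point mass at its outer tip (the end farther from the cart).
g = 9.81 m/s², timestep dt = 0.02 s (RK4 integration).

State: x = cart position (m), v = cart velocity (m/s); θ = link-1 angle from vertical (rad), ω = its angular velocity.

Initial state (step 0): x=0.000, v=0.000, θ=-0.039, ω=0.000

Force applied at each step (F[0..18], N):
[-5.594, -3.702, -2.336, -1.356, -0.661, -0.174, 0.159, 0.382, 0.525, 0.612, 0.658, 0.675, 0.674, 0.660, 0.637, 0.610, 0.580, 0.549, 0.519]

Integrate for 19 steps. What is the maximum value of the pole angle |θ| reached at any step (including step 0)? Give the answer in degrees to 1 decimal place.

apply F[0]=-5.594 → step 1: x=-0.001, v=-0.056, θ=-0.038, ω=0.095
apply F[1]=-3.702 → step 2: x=-0.002, v=-0.093, θ=-0.036, ω=0.153
apply F[2]=-2.336 → step 3: x=-0.004, v=-0.116, θ=-0.032, ω=0.185
apply F[3]=-1.356 → step 4: x=-0.007, v=-0.129, θ=-0.028, ω=0.199
apply F[4]=-0.661 → step 5: x=-0.009, v=-0.135, θ=-0.024, ω=0.200
apply F[5]=-0.174 → step 6: x=-0.012, v=-0.136, θ=-0.020, ω=0.194
apply F[6]=+0.159 → step 7: x=-0.015, v=-0.134, θ=-0.017, ω=0.183
apply F[7]=+0.382 → step 8: x=-0.017, v=-0.130, θ=-0.013, ω=0.169
apply F[8]=+0.525 → step 9: x=-0.020, v=-0.124, θ=-0.010, ω=0.154
apply F[9]=+0.612 → step 10: x=-0.022, v=-0.118, θ=-0.007, ω=0.138
apply F[10]=+0.658 → step 11: x=-0.025, v=-0.111, θ=-0.004, ω=0.123
apply F[11]=+0.675 → step 12: x=-0.027, v=-0.104, θ=-0.002, ω=0.108
apply F[12]=+0.674 → step 13: x=-0.029, v=-0.097, θ=-0.000, ω=0.094
apply F[13]=+0.660 → step 14: x=-0.031, v=-0.091, θ=0.002, ω=0.081
apply F[14]=+0.637 → step 15: x=-0.032, v=-0.084, θ=0.003, ω=0.069
apply F[15]=+0.610 → step 16: x=-0.034, v=-0.078, θ=0.004, ω=0.059
apply F[16]=+0.580 → step 17: x=-0.035, v=-0.072, θ=0.006, ω=0.049
apply F[17]=+0.549 → step 18: x=-0.037, v=-0.067, θ=0.006, ω=0.041
apply F[18]=+0.519 → step 19: x=-0.038, v=-0.062, θ=0.007, ω=0.034
Max |angle| over trajectory = 0.039 rad = 2.2°.

Answer: 2.2°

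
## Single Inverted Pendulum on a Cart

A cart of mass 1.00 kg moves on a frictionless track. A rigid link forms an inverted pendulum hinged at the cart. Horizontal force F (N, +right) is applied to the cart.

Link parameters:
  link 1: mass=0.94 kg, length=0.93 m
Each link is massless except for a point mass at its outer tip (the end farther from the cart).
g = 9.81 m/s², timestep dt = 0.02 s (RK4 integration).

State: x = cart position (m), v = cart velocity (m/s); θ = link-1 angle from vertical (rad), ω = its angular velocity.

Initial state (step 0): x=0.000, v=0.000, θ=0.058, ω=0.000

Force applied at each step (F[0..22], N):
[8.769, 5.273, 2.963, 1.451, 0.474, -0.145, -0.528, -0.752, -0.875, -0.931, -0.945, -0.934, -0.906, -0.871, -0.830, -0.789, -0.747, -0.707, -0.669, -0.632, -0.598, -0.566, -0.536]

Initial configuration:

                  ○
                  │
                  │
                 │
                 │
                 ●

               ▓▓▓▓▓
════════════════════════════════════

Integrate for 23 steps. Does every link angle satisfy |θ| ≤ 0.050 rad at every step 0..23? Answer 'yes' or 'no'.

Answer: no

Derivation:
apply F[0]=+8.769 → step 1: x=0.002, v=0.164, θ=0.056, ω=-0.164
apply F[1]=+5.273 → step 2: x=0.006, v=0.260, θ=0.052, ω=-0.255
apply F[2]=+2.963 → step 3: x=0.012, v=0.310, θ=0.047, ω=-0.298
apply F[3]=+1.451 → step 4: x=0.018, v=0.331, θ=0.041, ω=-0.312
apply F[4]=+0.474 → step 5: x=0.025, v=0.333, θ=0.034, ω=-0.307
apply F[5]=-0.145 → step 6: x=0.031, v=0.325, θ=0.028, ω=-0.291
apply F[6]=-0.528 → step 7: x=0.038, v=0.309, θ=0.023, ω=-0.269
apply F[7]=-0.752 → step 8: x=0.044, v=0.291, θ=0.018, ω=-0.245
apply F[8]=-0.875 → step 9: x=0.049, v=0.270, θ=0.013, ω=-0.220
apply F[9]=-0.931 → step 10: x=0.054, v=0.250, θ=0.009, ω=-0.195
apply F[10]=-0.945 → step 11: x=0.059, v=0.230, θ=0.005, ω=-0.172
apply F[11]=-0.934 → step 12: x=0.064, v=0.210, θ=0.002, ω=-0.150
apply F[12]=-0.906 → step 13: x=0.068, v=0.192, θ=-0.001, ω=-0.131
apply F[13]=-0.871 → step 14: x=0.071, v=0.175, θ=-0.003, ω=-0.113
apply F[14]=-0.830 → step 15: x=0.075, v=0.159, θ=-0.005, ω=-0.097
apply F[15]=-0.789 → step 16: x=0.078, v=0.145, θ=-0.007, ω=-0.082
apply F[16]=-0.747 → step 17: x=0.080, v=0.131, θ=-0.009, ω=-0.070
apply F[17]=-0.707 → step 18: x=0.083, v=0.119, θ=-0.010, ω=-0.058
apply F[18]=-0.669 → step 19: x=0.085, v=0.107, θ=-0.011, ω=-0.048
apply F[19]=-0.632 → step 20: x=0.087, v=0.097, θ=-0.012, ω=-0.039
apply F[20]=-0.598 → step 21: x=0.089, v=0.087, θ=-0.013, ω=-0.031
apply F[21]=-0.566 → step 22: x=0.091, v=0.078, θ=-0.013, ω=-0.024
apply F[22]=-0.536 → step 23: x=0.092, v=0.070, θ=-0.014, ω=-0.018
Max |angle| over trajectory = 0.058 rad; bound = 0.050 → exceeded.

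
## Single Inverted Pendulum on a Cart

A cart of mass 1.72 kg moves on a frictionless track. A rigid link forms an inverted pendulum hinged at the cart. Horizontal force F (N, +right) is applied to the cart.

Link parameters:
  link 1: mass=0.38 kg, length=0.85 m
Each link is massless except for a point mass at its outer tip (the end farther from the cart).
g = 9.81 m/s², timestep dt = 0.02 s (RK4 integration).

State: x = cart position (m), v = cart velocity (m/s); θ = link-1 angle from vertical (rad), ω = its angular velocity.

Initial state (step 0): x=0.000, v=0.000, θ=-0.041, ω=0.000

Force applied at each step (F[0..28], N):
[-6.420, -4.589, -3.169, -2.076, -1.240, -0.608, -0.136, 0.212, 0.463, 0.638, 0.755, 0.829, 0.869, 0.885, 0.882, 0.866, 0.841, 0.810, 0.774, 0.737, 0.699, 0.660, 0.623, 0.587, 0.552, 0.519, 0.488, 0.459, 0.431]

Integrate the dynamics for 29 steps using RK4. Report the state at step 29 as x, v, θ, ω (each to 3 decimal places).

Answer: x=-0.070, v=-0.035, θ=0.011, ω=0.000

Derivation:
apply F[0]=-6.420 → step 1: x=-0.001, v=-0.073, θ=-0.040, ω=0.076
apply F[1]=-4.589 → step 2: x=-0.003, v=-0.125, θ=-0.038, ω=0.128
apply F[2]=-3.169 → step 3: x=-0.006, v=-0.160, θ=-0.035, ω=0.161
apply F[3]=-2.076 → step 4: x=-0.009, v=-0.182, θ=-0.032, ω=0.180
apply F[4]=-1.240 → step 5: x=-0.013, v=-0.196, θ=-0.028, ω=0.188
apply F[5]=-0.608 → step 6: x=-0.017, v=-0.201, θ=-0.024, ω=0.189
apply F[6]=-0.136 → step 7: x=-0.021, v=-0.202, θ=-0.021, ω=0.185
apply F[7]=+0.212 → step 8: x=-0.025, v=-0.199, θ=-0.017, ω=0.176
apply F[8]=+0.463 → step 9: x=-0.029, v=-0.193, θ=-0.014, ω=0.166
apply F[9]=+0.638 → step 10: x=-0.032, v=-0.185, θ=-0.011, ω=0.154
apply F[10]=+0.755 → step 11: x=-0.036, v=-0.176, θ=-0.008, ω=0.141
apply F[11]=+0.829 → step 12: x=-0.039, v=-0.166, θ=-0.005, ω=0.128
apply F[12]=+0.869 → step 13: x=-0.043, v=-0.155, θ=-0.002, ω=0.115
apply F[13]=+0.885 → step 14: x=-0.046, v=-0.145, θ=-0.000, ω=0.102
apply F[14]=+0.882 → step 15: x=-0.048, v=-0.135, θ=0.002, ω=0.090
apply F[15]=+0.866 → step 16: x=-0.051, v=-0.125, θ=0.003, ω=0.079
apply F[16]=+0.841 → step 17: x=-0.053, v=-0.115, θ=0.005, ω=0.069
apply F[17]=+0.810 → step 18: x=-0.056, v=-0.106, θ=0.006, ω=0.059
apply F[18]=+0.774 → step 19: x=-0.058, v=-0.097, θ=0.007, ω=0.051
apply F[19]=+0.737 → step 20: x=-0.060, v=-0.089, θ=0.008, ω=0.043
apply F[20]=+0.699 → step 21: x=-0.061, v=-0.081, θ=0.009, ω=0.036
apply F[21]=+0.660 → step 22: x=-0.063, v=-0.074, θ=0.010, ω=0.029
apply F[22]=+0.623 → step 23: x=-0.064, v=-0.067, θ=0.010, ω=0.023
apply F[23]=+0.587 → step 24: x=-0.066, v=-0.061, θ=0.010, ω=0.018
apply F[24]=+0.552 → step 25: x=-0.067, v=-0.055, θ=0.011, ω=0.014
apply F[25]=+0.519 → step 26: x=-0.068, v=-0.049, θ=0.011, ω=0.010
apply F[26]=+0.488 → step 27: x=-0.069, v=-0.044, θ=0.011, ω=0.006
apply F[27]=+0.459 → step 28: x=-0.070, v=-0.039, θ=0.011, ω=0.003
apply F[28]=+0.431 → step 29: x=-0.070, v=-0.035, θ=0.011, ω=0.000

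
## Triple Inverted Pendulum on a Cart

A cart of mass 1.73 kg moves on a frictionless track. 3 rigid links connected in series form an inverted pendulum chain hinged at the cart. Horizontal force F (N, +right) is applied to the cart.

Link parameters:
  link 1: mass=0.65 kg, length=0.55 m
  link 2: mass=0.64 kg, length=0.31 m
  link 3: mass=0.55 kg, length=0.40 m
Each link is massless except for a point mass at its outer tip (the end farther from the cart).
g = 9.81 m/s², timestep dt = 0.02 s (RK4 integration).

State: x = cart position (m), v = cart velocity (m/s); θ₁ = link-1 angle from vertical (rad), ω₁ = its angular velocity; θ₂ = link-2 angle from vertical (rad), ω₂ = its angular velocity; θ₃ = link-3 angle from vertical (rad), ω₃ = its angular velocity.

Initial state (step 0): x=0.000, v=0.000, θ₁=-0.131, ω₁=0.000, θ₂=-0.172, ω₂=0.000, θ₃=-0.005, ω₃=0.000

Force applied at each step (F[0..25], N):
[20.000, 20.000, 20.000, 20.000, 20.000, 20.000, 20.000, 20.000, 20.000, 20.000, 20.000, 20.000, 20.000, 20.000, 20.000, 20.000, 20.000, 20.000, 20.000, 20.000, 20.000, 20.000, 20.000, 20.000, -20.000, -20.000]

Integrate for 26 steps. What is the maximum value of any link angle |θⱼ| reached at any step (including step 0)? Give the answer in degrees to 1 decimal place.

Answer: 126.2°

Derivation:
apply F[0]=+20.000 → step 1: x=0.003, v=0.253, θ₁=-0.136, ω₁=-0.483, θ₂=-0.173, ω₂=-0.128, θ₃=-0.004, ω₃=0.121
apply F[1]=+20.000 → step 2: x=0.010, v=0.507, θ₁=-0.150, ω₁=-0.974, θ₂=-0.177, ω₂=-0.242, θ₃=-0.000, ω₃=0.239
apply F[2]=+20.000 → step 3: x=0.023, v=0.761, θ₁=-0.175, ω₁=-1.479, θ₂=-0.183, ω₂=-0.329, θ₃=0.006, ω₃=0.350
apply F[3]=+20.000 → step 4: x=0.041, v=1.014, θ₁=-0.210, ω₁=-2.000, θ₂=-0.190, ω₂=-0.380, θ₃=0.014, ω₃=0.445
apply F[4]=+20.000 → step 5: x=0.063, v=1.263, θ₁=-0.255, ω₁=-2.532, θ₂=-0.198, ω₂=-0.397, θ₃=0.023, ω₃=0.516
apply F[5]=+20.000 → step 6: x=0.091, v=1.504, θ₁=-0.311, ω₁=-3.059, θ₂=-0.206, ω₂=-0.393, θ₃=0.034, ω₃=0.549
apply F[6]=+20.000 → step 7: x=0.123, v=1.730, θ₁=-0.377, ω₁=-3.560, θ₂=-0.214, ω₂=-0.400, θ₃=0.045, ω₃=0.534
apply F[7]=+20.000 → step 8: x=0.160, v=1.937, θ₁=-0.453, ω₁=-4.011, θ₂=-0.222, ω₂=-0.464, θ₃=0.055, ω₃=0.466
apply F[8]=+20.000 → step 9: x=0.201, v=2.120, θ₁=-0.537, ω₁=-4.394, θ₂=-0.233, ω₂=-0.625, θ₃=0.063, ω₃=0.348
apply F[9]=+20.000 → step 10: x=0.245, v=2.279, θ₁=-0.628, ω₁=-4.704, θ₂=-0.248, ω₂=-0.913, θ₃=0.069, ω₃=0.188
apply F[10]=+20.000 → step 11: x=0.292, v=2.415, θ₁=-0.725, ω₁=-4.946, θ₂=-0.270, ω₂=-1.334, θ₃=0.071, ω₃=-0.006
apply F[11]=+20.000 → step 12: x=0.341, v=2.530, θ₁=-0.826, ω₁=-5.127, θ₂=-0.302, ω₂=-1.882, θ₃=0.068, ω₃=-0.231
apply F[12]=+20.000 → step 13: x=0.393, v=2.625, θ₁=-0.930, ω₁=-5.255, θ₂=-0.346, ω₂=-2.541, θ₃=0.061, ω₃=-0.488
apply F[13]=+20.000 → step 14: x=0.446, v=2.701, θ₁=-1.036, ω₁=-5.335, θ₂=-0.404, ω₂=-3.290, θ₃=0.048, ω₃=-0.787
apply F[14]=+20.000 → step 15: x=0.501, v=2.760, θ₁=-1.143, ω₁=-5.366, θ₂=-0.478, ω₂=-4.108, θ₃=0.029, ω₃=-1.144
apply F[15]=+20.000 → step 16: x=0.556, v=2.801, θ₁=-1.250, ω₁=-5.345, θ₂=-0.569, ω₂=-4.969, θ₃=0.002, ω₃=-1.580
apply F[16]=+20.000 → step 17: x=0.613, v=2.824, θ₁=-1.356, ω₁=-5.272, θ₂=-0.677, ω₂=-5.843, θ₃=-0.035, ω₃=-2.122
apply F[17]=+20.000 → step 18: x=0.669, v=2.831, θ₁=-1.460, ω₁=-5.145, θ₂=-0.803, ω₂=-6.698, θ₃=-0.084, ω₃=-2.803
apply F[18]=+20.000 → step 19: x=0.726, v=2.818, θ₁=-1.562, ω₁=-4.972, θ₂=-0.945, ω₂=-7.494, θ₃=-0.148, ω₃=-3.655
apply F[19]=+20.000 → step 20: x=0.782, v=2.786, θ₁=-1.659, ω₁=-4.767, θ₂=-1.102, ω₂=-8.175, θ₃=-0.231, ω₃=-4.707
apply F[20]=+20.000 → step 21: x=0.837, v=2.733, θ₁=-1.752, ω₁=-4.557, θ₂=-1.270, ω₂=-8.666, θ₃=-0.338, ω₃=-5.979
apply F[21]=+20.000 → step 22: x=0.891, v=2.657, θ₁=-1.842, ω₁=-4.382, θ₂=-1.446, ω₂=-8.863, θ₃=-0.472, ω₃=-7.469
apply F[22]=+20.000 → step 23: x=0.943, v=2.560, θ₁=-1.928, ω₁=-4.282, θ₂=-1.622, ω₂=-8.639, θ₃=-0.638, ω₃=-9.143
apply F[23]=+20.000 → step 24: x=0.993, v=2.444, θ₁=-2.014, ω₁=-4.284, θ₂=-1.788, ω₂=-7.881, θ₃=-0.838, ω₃=-10.948
apply F[24]=-20.000 → step 25: x=1.038, v=2.021, θ₁=-2.103, ω₁=-4.731, θ₂=-1.932, ω₂=-6.498, θ₃=-1.070, ω₃=-12.253
apply F[25]=-20.000 → step 26: x=1.074, v=1.552, θ₁=-2.203, ω₁=-5.272, θ₂=-2.046, ω₂=-4.879, θ₃=-1.329, ω₃=-13.657
Max |angle| over trajectory = 2.203 rad = 126.2°.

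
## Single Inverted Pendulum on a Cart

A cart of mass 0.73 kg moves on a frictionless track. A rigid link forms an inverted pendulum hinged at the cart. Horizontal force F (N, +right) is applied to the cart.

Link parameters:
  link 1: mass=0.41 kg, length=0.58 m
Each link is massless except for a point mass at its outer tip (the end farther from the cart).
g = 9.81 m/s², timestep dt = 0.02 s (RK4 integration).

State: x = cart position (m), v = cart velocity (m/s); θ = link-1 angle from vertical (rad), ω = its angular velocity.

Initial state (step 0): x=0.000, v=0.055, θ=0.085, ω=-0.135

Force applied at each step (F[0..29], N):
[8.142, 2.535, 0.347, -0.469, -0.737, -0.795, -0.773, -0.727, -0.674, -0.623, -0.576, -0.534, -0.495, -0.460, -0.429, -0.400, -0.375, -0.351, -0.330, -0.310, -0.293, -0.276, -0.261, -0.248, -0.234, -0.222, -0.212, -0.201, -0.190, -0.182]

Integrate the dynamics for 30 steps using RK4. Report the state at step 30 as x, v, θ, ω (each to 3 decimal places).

Answer: x=0.082, v=0.019, θ=-0.013, ω=0.011

Derivation:
apply F[0]=+8.142 → step 1: x=0.003, v=0.268, θ=0.079, ω=-0.474
apply F[1]=+2.535 → step 2: x=0.009, v=0.330, θ=0.069, ω=-0.554
apply F[2]=+0.347 → step 3: x=0.016, v=0.332, θ=0.058, ω=-0.537
apply F[3]=-0.469 → step 4: x=0.022, v=0.314, θ=0.048, ω=-0.488
apply F[4]=-0.737 → step 5: x=0.028, v=0.289, θ=0.038, ω=-0.430
apply F[5]=-0.795 → step 6: x=0.034, v=0.263, θ=0.030, ω=-0.375
apply F[6]=-0.773 → step 7: x=0.039, v=0.239, θ=0.023, ω=-0.324
apply F[7]=-0.727 → step 8: x=0.043, v=0.217, θ=0.017, ω=-0.279
apply F[8]=-0.674 → step 9: x=0.048, v=0.197, θ=0.012, ω=-0.240
apply F[9]=-0.623 → step 10: x=0.051, v=0.179, θ=0.008, ω=-0.205
apply F[10]=-0.576 → step 11: x=0.055, v=0.163, θ=0.004, ω=-0.175
apply F[11]=-0.534 → step 12: x=0.058, v=0.148, θ=0.001, ω=-0.148
apply F[12]=-0.495 → step 13: x=0.061, v=0.134, θ=-0.002, ω=-0.125
apply F[13]=-0.460 → step 14: x=0.063, v=0.122, θ=-0.004, ω=-0.106
apply F[14]=-0.429 → step 15: x=0.066, v=0.111, θ=-0.006, ω=-0.088
apply F[15]=-0.400 → step 16: x=0.068, v=0.101, θ=-0.008, ω=-0.073
apply F[16]=-0.375 → step 17: x=0.070, v=0.091, θ=-0.009, ω=-0.060
apply F[17]=-0.351 → step 18: x=0.071, v=0.083, θ=-0.010, ω=-0.048
apply F[18]=-0.330 → step 19: x=0.073, v=0.075, θ=-0.011, ω=-0.039
apply F[19]=-0.310 → step 20: x=0.074, v=0.068, θ=-0.012, ω=-0.030
apply F[20]=-0.293 → step 21: x=0.076, v=0.061, θ=-0.012, ω=-0.023
apply F[21]=-0.276 → step 22: x=0.077, v=0.055, θ=-0.013, ω=-0.016
apply F[22]=-0.261 → step 23: x=0.078, v=0.049, θ=-0.013, ω=-0.011
apply F[23]=-0.248 → step 24: x=0.079, v=0.044, θ=-0.013, ω=-0.006
apply F[24]=-0.234 → step 25: x=0.080, v=0.039, θ=-0.013, ω=-0.002
apply F[25]=-0.222 → step 26: x=0.080, v=0.034, θ=-0.013, ω=0.001
apply F[26]=-0.212 → step 27: x=0.081, v=0.030, θ=-0.013, ω=0.004
apply F[27]=-0.201 → step 28: x=0.081, v=0.026, θ=-0.013, ω=0.007
apply F[28]=-0.190 → step 29: x=0.082, v=0.022, θ=-0.013, ω=0.009
apply F[29]=-0.182 → step 30: x=0.082, v=0.019, θ=-0.013, ω=0.011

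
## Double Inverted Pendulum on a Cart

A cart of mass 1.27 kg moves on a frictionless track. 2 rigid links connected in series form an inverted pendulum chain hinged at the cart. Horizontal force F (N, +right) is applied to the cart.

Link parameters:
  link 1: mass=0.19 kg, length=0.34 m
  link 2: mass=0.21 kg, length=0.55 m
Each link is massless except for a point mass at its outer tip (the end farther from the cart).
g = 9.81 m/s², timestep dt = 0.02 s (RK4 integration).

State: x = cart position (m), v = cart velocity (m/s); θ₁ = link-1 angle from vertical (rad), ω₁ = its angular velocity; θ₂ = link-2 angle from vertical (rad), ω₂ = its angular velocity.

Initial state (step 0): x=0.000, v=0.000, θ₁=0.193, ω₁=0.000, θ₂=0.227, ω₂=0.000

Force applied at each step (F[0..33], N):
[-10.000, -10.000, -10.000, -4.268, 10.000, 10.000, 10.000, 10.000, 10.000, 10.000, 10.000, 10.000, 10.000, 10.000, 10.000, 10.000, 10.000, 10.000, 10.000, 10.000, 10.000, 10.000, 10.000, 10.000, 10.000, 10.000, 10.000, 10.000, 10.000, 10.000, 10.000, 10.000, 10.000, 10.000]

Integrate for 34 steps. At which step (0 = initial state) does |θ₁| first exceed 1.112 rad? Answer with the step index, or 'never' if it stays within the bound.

Answer: 20

Derivation:
apply F[0]=-10.000 → step 1: x=-0.002, v=-0.167, θ₁=0.199, ω₁=0.578, θ₂=0.227, ω₂=0.020
apply F[1]=-10.000 → step 2: x=-0.007, v=-0.334, θ₁=0.216, ω₁=1.167, θ₂=0.228, ω₂=0.032
apply F[2]=-10.000 → step 3: x=-0.015, v=-0.502, θ₁=0.246, ω₁=1.779, θ₂=0.228, ω₂=0.031
apply F[3]=-4.268 → step 4: x=-0.026, v=-0.581, θ₁=0.285, ω₁=2.170, θ₂=0.229, ω₂=0.012
apply F[4]=+10.000 → step 5: x=-0.036, v=-0.442, θ₁=0.327, ω₁=2.004, θ₂=0.229, ω₂=-0.047
apply F[5]=+10.000 → step 6: x=-0.044, v=-0.306, θ₁=0.366, ω₁=1.901, θ₂=0.227, ω₂=-0.138
apply F[6]=+10.000 → step 7: x=-0.048, v=-0.173, θ₁=0.403, ω₁=1.856, θ₂=0.223, ω₂=-0.261
apply F[7]=+10.000 → step 8: x=-0.050, v=-0.041, θ₁=0.440, ω₁=1.866, θ₂=0.216, ω₂=-0.414
apply F[8]=+10.000 → step 9: x=-0.050, v=0.089, θ₁=0.478, ω₁=1.928, θ₂=0.206, ω₂=-0.597
apply F[9]=+10.000 → step 10: x=-0.047, v=0.219, θ₁=0.518, ω₁=2.037, θ₂=0.192, ω₂=-0.807
apply F[10]=+10.000 → step 11: x=-0.041, v=0.348, θ₁=0.560, ω₁=2.188, θ₂=0.174, ω₂=-1.041
apply F[11]=+10.000 → step 12: x=-0.033, v=0.477, θ₁=0.605, ω₁=2.375, θ₂=0.150, ω₂=-1.295
apply F[12]=+10.000 → step 13: x=-0.022, v=0.607, θ₁=0.655, ω₁=2.587, θ₂=0.122, ω₂=-1.561
apply F[13]=+10.000 → step 14: x=-0.009, v=0.739, θ₁=0.709, ω₁=2.815, θ₂=0.088, ω₂=-1.830
apply F[14]=+10.000 → step 15: x=0.007, v=0.873, θ₁=0.768, ω₁=3.047, θ₂=0.049, ω₂=-2.095
apply F[15]=+10.000 → step 16: x=0.026, v=1.009, θ₁=0.831, ω₁=3.277, θ₂=0.004, ω₂=-2.348
apply F[16]=+10.000 → step 17: x=0.048, v=1.148, θ₁=0.899, ω₁=3.498, θ₂=-0.045, ω₂=-2.584
apply F[17]=+10.000 → step 18: x=0.072, v=1.288, θ₁=0.971, ω₁=3.710, θ₂=-0.099, ω₂=-2.799
apply F[18]=+10.000 → step 19: x=0.099, v=1.431, θ₁=1.047, ω₁=3.914, θ₂=-0.157, ω₂=-2.991
apply F[19]=+10.000 → step 20: x=0.129, v=1.575, θ₁=1.127, ω₁=4.116, θ₂=-0.219, ω₂=-3.162
apply F[20]=+10.000 → step 21: x=0.162, v=1.722, θ₁=1.212, ω₁=4.322, θ₂=-0.283, ω₂=-3.309
apply F[21]=+10.000 → step 22: x=0.198, v=1.869, θ₁=1.300, ω₁=4.543, θ₂=-0.351, ω₂=-3.433
apply F[22]=+10.000 → step 23: x=0.237, v=2.019, θ₁=1.394, ω₁=4.792, θ₂=-0.421, ω₂=-3.529
apply F[23]=+10.000 → step 24: x=0.279, v=2.171, θ₁=1.492, ω₁=5.086, θ₂=-0.492, ω₂=-3.591
apply F[24]=+10.000 → step 25: x=0.324, v=2.327, θ₁=1.597, ω₁=5.452, θ₂=-0.564, ω₂=-3.607
apply F[25]=+10.000 → step 26: x=0.372, v=2.490, θ₁=1.711, ω₁=5.922, θ₂=-0.636, ω₂=-3.559
apply F[26]=+10.000 → step 27: x=0.424, v=2.664, θ₁=1.835, ω₁=6.542, θ₂=-0.706, ω₂=-3.429
apply F[27]=+10.000 → step 28: x=0.479, v=2.858, θ₁=1.974, ω₁=7.346, θ₂=-0.772, ω₂=-3.211
apply F[28]=+10.000 → step 29: x=0.538, v=3.081, θ₁=2.130, ω₁=8.316, θ₂=-0.834, ω₂=-2.964
apply F[29]=+10.000 → step 30: x=0.602, v=3.336, θ₁=2.307, ω₁=9.287, θ₂=-0.892, ω₂=-2.884
apply F[30]=+10.000 → step 31: x=0.672, v=3.605, θ₁=2.500, ω₁=9.980, θ₂=-0.952, ω₂=-3.254
apply F[31]=+10.000 → step 32: x=0.746, v=3.852, θ₁=2.703, ω₁=10.306, θ₂=-1.026, ω₂=-4.169
apply F[32]=+10.000 → step 33: x=0.826, v=4.062, θ₁=2.912, ω₁=10.539, θ₂=-1.122, ω₂=-5.459
apply F[33]=+10.000 → step 34: x=0.909, v=4.238, θ₁=3.127, ω₁=11.061, θ₂=-1.246, ω₂=-7.003
|θ₁| = 1.127 > 1.112 first at step 20.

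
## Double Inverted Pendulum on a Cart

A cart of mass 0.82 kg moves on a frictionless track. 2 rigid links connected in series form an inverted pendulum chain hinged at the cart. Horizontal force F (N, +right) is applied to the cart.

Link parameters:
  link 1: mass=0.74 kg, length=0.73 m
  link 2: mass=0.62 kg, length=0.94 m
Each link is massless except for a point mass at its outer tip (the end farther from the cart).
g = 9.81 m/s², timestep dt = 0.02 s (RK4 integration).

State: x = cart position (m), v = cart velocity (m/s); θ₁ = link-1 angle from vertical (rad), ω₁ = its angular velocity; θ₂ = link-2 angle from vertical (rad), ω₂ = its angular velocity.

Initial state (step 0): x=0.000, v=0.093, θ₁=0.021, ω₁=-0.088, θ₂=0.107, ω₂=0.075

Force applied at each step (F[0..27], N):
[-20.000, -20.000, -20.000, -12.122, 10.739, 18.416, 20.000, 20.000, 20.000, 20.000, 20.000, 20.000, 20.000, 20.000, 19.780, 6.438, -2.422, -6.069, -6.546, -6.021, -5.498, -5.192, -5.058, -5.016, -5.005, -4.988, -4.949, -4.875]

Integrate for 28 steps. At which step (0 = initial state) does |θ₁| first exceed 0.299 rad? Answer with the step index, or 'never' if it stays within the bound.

Answer: never

Derivation:
apply F[0]=-20.000 → step 1: x=-0.003, v=-0.402, θ₁=0.026, ω₁=0.577, θ₂=0.109, ω₂=0.105
apply F[1]=-20.000 → step 2: x=-0.016, v=-0.899, θ₁=0.044, ω₁=1.253, θ₂=0.111, ω₂=0.130
apply F[2]=-20.000 → step 3: x=-0.039, v=-1.399, θ₁=0.076, ω₁=1.944, θ₂=0.114, ω₂=0.144
apply F[3]=-12.122 → step 4: x=-0.070, v=-1.710, θ₁=0.119, ω₁=2.392, θ₂=0.117, ω₂=0.148
apply F[4]=+10.739 → step 5: x=-0.102, v=-1.483, θ₁=0.165, ω₁=2.128, θ₂=0.120, ω₂=0.140
apply F[5]=+18.416 → step 6: x=-0.128, v=-1.098, θ₁=0.202, ω₁=1.674, θ₂=0.122, ω₂=0.114
apply F[6]=+20.000 → step 7: x=-0.146, v=-0.698, θ₁=0.231, ω₁=1.223, θ₂=0.124, ω₂=0.069
apply F[7]=+20.000 → step 8: x=-0.156, v=-0.316, θ₁=0.252, ω₁=0.814, θ₂=0.125, ω₂=0.008
apply F[8]=+20.000 → step 9: x=-0.158, v=0.056, θ₁=0.264, ω₁=0.433, θ₂=0.124, ω₂=-0.063
apply F[9]=+20.000 → step 10: x=-0.154, v=0.421, θ₁=0.269, ω₁=0.066, θ₂=0.122, ω₂=-0.142
apply F[10]=+20.000 → step 11: x=-0.142, v=0.786, θ₁=0.267, ω₁=-0.297, θ₂=0.119, ω₂=-0.222
apply F[11]=+20.000 → step 12: x=-0.122, v=1.154, θ₁=0.257, ω₁=-0.670, θ₂=0.114, ω₂=-0.301
apply F[12]=+20.000 → step 13: x=-0.095, v=1.533, θ₁=0.240, ω₁=-1.064, θ₂=0.107, ω₂=-0.373
apply F[13]=+20.000 → step 14: x=-0.061, v=1.927, θ₁=0.214, ω₁=-1.493, θ₂=0.099, ω₂=-0.435
apply F[14]=+19.780 → step 15: x=-0.018, v=2.335, θ₁=0.180, ω₁=-1.963, θ₂=0.090, ω₂=-0.480
apply F[15]=+6.438 → step 16: x=0.030, v=2.453, θ₁=0.140, ω₁=-2.066, θ₂=0.080, ω₂=-0.503
apply F[16]=-2.422 → step 17: x=0.078, v=2.369, θ₁=0.100, ω₁=-1.914, θ₂=0.069, ω₂=-0.513
apply F[17]=-6.069 → step 18: x=0.124, v=2.203, θ₁=0.064, ω₁=-1.663, θ₂=0.059, ω₂=-0.518
apply F[18]=-6.546 → step 19: x=0.166, v=2.031, θ₁=0.033, ω₁=-1.416, θ₂=0.049, ω₂=-0.516
apply F[19]=-6.021 → step 20: x=0.205, v=1.879, θ₁=0.007, ω₁=-1.206, θ₂=0.039, ω₂=-0.508
apply F[20]=-5.498 → step 21: x=0.241, v=1.746, θ₁=-0.015, ω₁=-1.033, θ₂=0.029, ω₂=-0.495
apply F[21]=-5.192 → step 22: x=0.275, v=1.627, θ₁=-0.034, ω₁=-0.887, θ₂=0.019, ω₂=-0.478
apply F[22]=-5.058 → step 23: x=0.306, v=1.517, θ₁=-0.051, ω₁=-0.760, θ₂=0.009, ω₂=-0.457
apply F[23]=-5.016 → step 24: x=0.336, v=1.413, θ₁=-0.065, ω₁=-0.647, θ₂=0.001, ω₂=-0.433
apply F[24]=-5.005 → step 25: x=0.363, v=1.314, θ₁=-0.077, ω₁=-0.546, θ₂=-0.008, ω₂=-0.408
apply F[25]=-4.988 → step 26: x=0.388, v=1.219, θ₁=-0.087, ω₁=-0.454, θ₂=-0.016, ω₂=-0.381
apply F[26]=-4.949 → step 27: x=0.412, v=1.129, θ₁=-0.095, ω₁=-0.371, θ₂=-0.023, ω₂=-0.353
apply F[27]=-4.875 → step 28: x=0.433, v=1.043, θ₁=-0.102, ω₁=-0.296, θ₂=-0.030, ω₂=-0.325
max |θ₁| = 0.269 ≤ 0.299 over all 29 states.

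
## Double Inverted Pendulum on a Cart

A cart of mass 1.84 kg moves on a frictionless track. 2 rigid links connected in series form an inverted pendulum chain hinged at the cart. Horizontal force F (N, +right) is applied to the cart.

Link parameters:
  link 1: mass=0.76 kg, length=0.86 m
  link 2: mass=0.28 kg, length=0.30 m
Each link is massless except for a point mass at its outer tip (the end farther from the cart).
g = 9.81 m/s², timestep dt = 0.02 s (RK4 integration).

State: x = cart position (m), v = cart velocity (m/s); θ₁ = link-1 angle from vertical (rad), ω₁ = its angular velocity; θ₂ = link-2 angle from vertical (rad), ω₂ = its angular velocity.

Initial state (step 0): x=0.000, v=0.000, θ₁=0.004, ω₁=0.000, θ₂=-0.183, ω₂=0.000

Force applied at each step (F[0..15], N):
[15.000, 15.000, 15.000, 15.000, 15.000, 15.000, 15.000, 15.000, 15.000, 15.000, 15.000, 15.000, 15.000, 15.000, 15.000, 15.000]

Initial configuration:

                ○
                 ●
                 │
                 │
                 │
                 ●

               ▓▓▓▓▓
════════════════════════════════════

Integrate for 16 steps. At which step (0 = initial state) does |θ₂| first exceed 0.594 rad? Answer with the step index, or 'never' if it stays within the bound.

Answer: never

Derivation:
apply F[0]=+15.000 → step 1: x=0.002, v=0.163, θ₁=0.002, ω₁=-0.173, θ₂=-0.185, ω₂=-0.165
apply F[1]=+15.000 → step 2: x=0.007, v=0.326, θ₁=-0.003, ω₁=-0.348, θ₂=-0.190, ω₂=-0.328
apply F[2]=+15.000 → step 3: x=0.015, v=0.490, θ₁=-0.012, ω₁=-0.525, θ₂=-0.198, ω₂=-0.487
apply F[3]=+15.000 → step 4: x=0.026, v=0.654, θ₁=-0.024, ω₁=-0.707, θ₂=-0.209, ω₂=-0.642
apply F[4]=+15.000 → step 5: x=0.041, v=0.821, θ₁=-0.040, ω₁=-0.894, θ₂=-0.223, ω₂=-0.790
apply F[5]=+15.000 → step 6: x=0.059, v=0.988, θ₁=-0.060, ω₁=-1.087, θ₂=-0.241, ω₂=-0.928
apply F[6]=+15.000 → step 7: x=0.080, v=1.158, θ₁=-0.083, ω₁=-1.288, θ₂=-0.260, ω₂=-1.055
apply F[7]=+15.000 → step 8: x=0.105, v=1.328, θ₁=-0.111, ω₁=-1.498, θ₂=-0.283, ω₂=-1.167
apply F[8]=+15.000 → step 9: x=0.134, v=1.500, θ₁=-0.143, ω₁=-1.717, θ₂=-0.307, ω₂=-1.262
apply F[9]=+15.000 → step 10: x=0.165, v=1.673, θ₁=-0.180, ω₁=-1.945, θ₂=-0.333, ω₂=-1.338
apply F[10]=+15.000 → step 11: x=0.200, v=1.845, θ₁=-0.221, ω₁=-2.182, θ₂=-0.360, ω₂=-1.392
apply F[11]=+15.000 → step 12: x=0.239, v=2.015, θ₁=-0.267, ω₁=-2.427, θ₂=-0.389, ω₂=-1.424
apply F[12]=+15.000 → step 13: x=0.281, v=2.182, θ₁=-0.318, ω₁=-2.678, θ₂=-0.417, ω₂=-1.437
apply F[13]=+15.000 → step 14: x=0.326, v=2.344, θ₁=-0.375, ω₁=-2.932, θ₂=-0.446, ω₂=-1.434
apply F[14]=+15.000 → step 15: x=0.375, v=2.497, θ₁=-0.436, ω₁=-3.187, θ₂=-0.474, ω₂=-1.423
apply F[15]=+15.000 → step 16: x=0.426, v=2.639, θ₁=-0.502, ω₁=-3.438, θ₂=-0.503, ω₂=-1.416
max |θ₂| = 0.503 ≤ 0.594 over all 17 states.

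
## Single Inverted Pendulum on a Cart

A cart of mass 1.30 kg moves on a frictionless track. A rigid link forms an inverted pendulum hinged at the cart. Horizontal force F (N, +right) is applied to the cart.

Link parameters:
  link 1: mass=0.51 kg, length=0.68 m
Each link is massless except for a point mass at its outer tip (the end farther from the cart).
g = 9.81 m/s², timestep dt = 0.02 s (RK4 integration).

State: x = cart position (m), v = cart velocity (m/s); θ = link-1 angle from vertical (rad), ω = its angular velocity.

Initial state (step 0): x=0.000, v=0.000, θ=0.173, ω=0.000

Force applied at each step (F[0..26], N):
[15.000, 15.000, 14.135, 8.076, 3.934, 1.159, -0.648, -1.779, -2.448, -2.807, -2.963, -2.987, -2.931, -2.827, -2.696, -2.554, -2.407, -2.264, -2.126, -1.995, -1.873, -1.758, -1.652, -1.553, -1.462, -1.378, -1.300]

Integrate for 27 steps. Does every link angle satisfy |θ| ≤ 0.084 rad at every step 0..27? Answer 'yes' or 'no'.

Answer: no

Derivation:
apply F[0]=+15.000 → step 1: x=0.002, v=0.215, θ=0.170, ω=-0.263
apply F[1]=+15.000 → step 2: x=0.009, v=0.431, θ=0.162, ω=-0.528
apply F[2]=+14.135 → step 3: x=0.019, v=0.635, θ=0.149, ω=-0.779
apply F[3]=+8.076 → step 4: x=0.033, v=0.748, θ=0.133, ω=-0.903
apply F[4]=+3.934 → step 5: x=0.049, v=0.800, θ=0.114, ω=-0.943
apply F[5]=+1.159 → step 6: x=0.065, v=0.810, θ=0.095, ω=-0.928
apply F[6]=-0.648 → step 7: x=0.081, v=0.794, θ=0.077, ω=-0.879
apply F[7]=-1.779 → step 8: x=0.096, v=0.762, θ=0.061, ω=-0.812
apply F[8]=-2.448 → step 9: x=0.111, v=0.720, θ=0.045, ω=-0.736
apply F[9]=-2.807 → step 10: x=0.125, v=0.674, θ=0.031, ω=-0.657
apply F[10]=-2.963 → step 11: x=0.138, v=0.627, θ=0.019, ω=-0.580
apply F[11]=-2.987 → step 12: x=0.150, v=0.580, θ=0.008, ω=-0.508
apply F[12]=-2.931 → step 13: x=0.161, v=0.534, θ=-0.002, ω=-0.440
apply F[13]=-2.827 → step 14: x=0.172, v=0.491, θ=-0.010, ω=-0.378
apply F[14]=-2.696 → step 15: x=0.181, v=0.451, θ=-0.017, ω=-0.323
apply F[15]=-2.554 → step 16: x=0.190, v=0.413, θ=-0.023, ω=-0.273
apply F[16]=-2.407 → step 17: x=0.197, v=0.378, θ=-0.028, ω=-0.229
apply F[17]=-2.264 → step 18: x=0.205, v=0.346, θ=-0.032, ω=-0.189
apply F[18]=-2.126 → step 19: x=0.211, v=0.315, θ=-0.035, ω=-0.155
apply F[19]=-1.995 → step 20: x=0.217, v=0.288, θ=-0.038, ω=-0.125
apply F[20]=-1.873 → step 21: x=0.223, v=0.262, θ=-0.040, ω=-0.098
apply F[21]=-1.758 → step 22: x=0.228, v=0.238, θ=-0.042, ω=-0.075
apply F[22]=-1.652 → step 23: x=0.232, v=0.216, θ=-0.043, ω=-0.055
apply F[23]=-1.553 → step 24: x=0.237, v=0.195, θ=-0.044, ω=-0.037
apply F[24]=-1.462 → step 25: x=0.240, v=0.176, θ=-0.045, ω=-0.022
apply F[25]=-1.378 → step 26: x=0.244, v=0.159, θ=-0.045, ω=-0.009
apply F[26]=-1.300 → step 27: x=0.247, v=0.142, θ=-0.045, ω=0.002
Max |angle| over trajectory = 0.173 rad; bound = 0.084 → exceeded.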